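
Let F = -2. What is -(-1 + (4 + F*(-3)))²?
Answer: -81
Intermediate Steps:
-(-1 + (4 + F*(-3)))² = -(-1 + (4 - 2*(-3)))² = -(-1 + (4 + 6))² = -(-1 + 10)² = -1*9² = -1*81 = -81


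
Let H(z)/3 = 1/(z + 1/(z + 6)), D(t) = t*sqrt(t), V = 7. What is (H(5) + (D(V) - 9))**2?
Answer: 1297489/3136 - 471*sqrt(7)/4 ≈ 102.20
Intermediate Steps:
D(t) = t**(3/2)
H(z) = 3/(z + 1/(6 + z)) (H(z) = 3/(z + 1/(z + 6)) = 3/(z + 1/(6 + z)))
(H(5) + (D(V) - 9))**2 = (3*(6 + 5)/(1 + 5**2 + 6*5) + (7**(3/2) - 9))**2 = (3*11/(1 + 25 + 30) + (7*sqrt(7) - 9))**2 = (3*11/56 + (-9 + 7*sqrt(7)))**2 = (3*(1/56)*11 + (-9 + 7*sqrt(7)))**2 = (33/56 + (-9 + 7*sqrt(7)))**2 = (-471/56 + 7*sqrt(7))**2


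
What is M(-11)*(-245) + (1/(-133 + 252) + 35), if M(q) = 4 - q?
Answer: -433159/119 ≈ -3640.0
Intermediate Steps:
M(-11)*(-245) + (1/(-133 + 252) + 35) = (4 - 1*(-11))*(-245) + (1/(-133 + 252) + 35) = (4 + 11)*(-245) + (1/119 + 35) = 15*(-245) + (1/119 + 35) = -3675 + 4166/119 = -433159/119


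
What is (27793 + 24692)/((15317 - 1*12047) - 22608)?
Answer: -17495/6446 ≈ -2.7141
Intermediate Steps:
(27793 + 24692)/((15317 - 1*12047) - 22608) = 52485/((15317 - 12047) - 22608) = 52485/(3270 - 22608) = 52485/(-19338) = 52485*(-1/19338) = -17495/6446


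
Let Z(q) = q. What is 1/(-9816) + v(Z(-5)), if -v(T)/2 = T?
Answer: 98159/9816 ≈ 9.9999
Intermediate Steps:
v(T) = -2*T
1/(-9816) + v(Z(-5)) = 1/(-9816) - 2*(-5) = -1/9816 + 10 = 98159/9816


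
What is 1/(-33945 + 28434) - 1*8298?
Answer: -45730279/5511 ≈ -8298.0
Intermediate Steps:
1/(-33945 + 28434) - 1*8298 = 1/(-5511) - 8298 = -1/5511 - 8298 = -45730279/5511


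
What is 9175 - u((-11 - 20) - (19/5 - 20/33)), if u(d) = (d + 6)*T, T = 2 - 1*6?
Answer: 1495267/165 ≈ 9062.2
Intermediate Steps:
T = -4 (T = 2 - 6 = -4)
u(d) = -24 - 4*d (u(d) = (d + 6)*(-4) = (6 + d)*(-4) = -24 - 4*d)
9175 - u((-11 - 20) - (19/5 - 20/33)) = 9175 - (-24 - 4*((-11 - 20) - (19/5 - 20/33))) = 9175 - (-24 - 4*(-31 - (19*(⅕) - 20*1/33))) = 9175 - (-24 - 4*(-31 - (19/5 - 20/33))) = 9175 - (-24 - 4*(-31 - 1*527/165)) = 9175 - (-24 - 4*(-31 - 527/165)) = 9175 - (-24 - 4*(-5642/165)) = 9175 - (-24 + 22568/165) = 9175 - 1*18608/165 = 9175 - 18608/165 = 1495267/165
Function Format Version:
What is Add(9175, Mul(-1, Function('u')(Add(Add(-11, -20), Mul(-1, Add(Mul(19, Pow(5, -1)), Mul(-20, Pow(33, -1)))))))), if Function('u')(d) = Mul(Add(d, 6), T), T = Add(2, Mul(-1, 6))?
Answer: Rational(1495267, 165) ≈ 9062.2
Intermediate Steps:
T = -4 (T = Add(2, -6) = -4)
Function('u')(d) = Add(-24, Mul(-4, d)) (Function('u')(d) = Mul(Add(d, 6), -4) = Mul(Add(6, d), -4) = Add(-24, Mul(-4, d)))
Add(9175, Mul(-1, Function('u')(Add(Add(-11, -20), Mul(-1, Add(Mul(19, Pow(5, -1)), Mul(-20, Pow(33, -1)))))))) = Add(9175, Mul(-1, Add(-24, Mul(-4, Add(Add(-11, -20), Mul(-1, Add(Mul(19, Pow(5, -1)), Mul(-20, Pow(33, -1))))))))) = Add(9175, Mul(-1, Add(-24, Mul(-4, Add(-31, Mul(-1, Add(Mul(19, Rational(1, 5)), Mul(-20, Rational(1, 33))))))))) = Add(9175, Mul(-1, Add(-24, Mul(-4, Add(-31, Mul(-1, Add(Rational(19, 5), Rational(-20, 33)))))))) = Add(9175, Mul(-1, Add(-24, Mul(-4, Add(-31, Mul(-1, Rational(527, 165))))))) = Add(9175, Mul(-1, Add(-24, Mul(-4, Add(-31, Rational(-527, 165)))))) = Add(9175, Mul(-1, Add(-24, Mul(-4, Rational(-5642, 165))))) = Add(9175, Mul(-1, Add(-24, Rational(22568, 165)))) = Add(9175, Mul(-1, Rational(18608, 165))) = Add(9175, Rational(-18608, 165)) = Rational(1495267, 165)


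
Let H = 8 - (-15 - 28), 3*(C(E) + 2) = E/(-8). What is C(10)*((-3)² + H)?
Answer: -145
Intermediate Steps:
C(E) = -2 - E/24 (C(E) = -2 + (E/(-8))/3 = -2 + (E*(-⅛))/3 = -2 + (-E/8)/3 = -2 - E/24)
H = 51 (H = 8 - 1*(-43) = 8 + 43 = 51)
C(10)*((-3)² + H) = (-2 - 1/24*10)*((-3)² + 51) = (-2 - 5/12)*(9 + 51) = -29/12*60 = -145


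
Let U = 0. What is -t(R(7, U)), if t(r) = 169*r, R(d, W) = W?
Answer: 0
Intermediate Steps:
-t(R(7, U)) = -169*0 = -1*0 = 0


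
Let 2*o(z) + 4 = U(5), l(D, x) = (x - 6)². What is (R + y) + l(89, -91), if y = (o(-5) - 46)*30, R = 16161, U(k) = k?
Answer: 24205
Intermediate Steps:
l(D, x) = (-6 + x)²
o(z) = ½ (o(z) = -2 + (½)*5 = -2 + 5/2 = ½)
y = -1365 (y = (½ - 46)*30 = -91/2*30 = -1365)
(R + y) + l(89, -91) = (16161 - 1365) + (-6 - 91)² = 14796 + (-97)² = 14796 + 9409 = 24205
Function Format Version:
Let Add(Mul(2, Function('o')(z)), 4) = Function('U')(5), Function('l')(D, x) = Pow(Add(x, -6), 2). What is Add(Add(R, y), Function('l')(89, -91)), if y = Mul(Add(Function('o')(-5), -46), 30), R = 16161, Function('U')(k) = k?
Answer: 24205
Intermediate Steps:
Function('l')(D, x) = Pow(Add(-6, x), 2)
Function('o')(z) = Rational(1, 2) (Function('o')(z) = Add(-2, Mul(Rational(1, 2), 5)) = Add(-2, Rational(5, 2)) = Rational(1, 2))
y = -1365 (y = Mul(Add(Rational(1, 2), -46), 30) = Mul(Rational(-91, 2), 30) = -1365)
Add(Add(R, y), Function('l')(89, -91)) = Add(Add(16161, -1365), Pow(Add(-6, -91), 2)) = Add(14796, Pow(-97, 2)) = Add(14796, 9409) = 24205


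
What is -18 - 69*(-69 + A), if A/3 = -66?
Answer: 18405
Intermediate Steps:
A = -198 (A = 3*(-66) = -198)
-18 - 69*(-69 + A) = -18 - 69*(-69 - 198) = -18 - 69*(-267) = -18 + 18423 = 18405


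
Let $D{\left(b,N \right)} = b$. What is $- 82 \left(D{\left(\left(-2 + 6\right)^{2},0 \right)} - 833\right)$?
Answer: $66994$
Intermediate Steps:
$- 82 \left(D{\left(\left(-2 + 6\right)^{2},0 \right)} - 833\right) = - 82 \left(\left(-2 + 6\right)^{2} - 833\right) = - 82 \left(4^{2} - 833\right) = - 82 \left(16 - 833\right) = \left(-82\right) \left(-817\right) = 66994$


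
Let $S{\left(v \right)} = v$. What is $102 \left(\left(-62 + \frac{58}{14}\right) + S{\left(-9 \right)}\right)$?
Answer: $- \frac{47736}{7} \approx -6819.4$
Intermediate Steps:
$102 \left(\left(-62 + \frac{58}{14}\right) + S{\left(-9 \right)}\right) = 102 \left(\left(-62 + \frac{58}{14}\right) - 9\right) = 102 \left(\left(-62 + 58 \cdot \frac{1}{14}\right) - 9\right) = 102 \left(\left(-62 + \frac{29}{7}\right) - 9\right) = 102 \left(- \frac{405}{7} - 9\right) = 102 \left(- \frac{468}{7}\right) = - \frac{47736}{7}$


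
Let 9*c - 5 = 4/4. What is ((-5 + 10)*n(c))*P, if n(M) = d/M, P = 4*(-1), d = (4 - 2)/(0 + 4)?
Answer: -15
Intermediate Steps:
d = 1/2 (d = 2/4 = 2*(1/4) = 1/2 ≈ 0.50000)
P = -4
c = 2/3 (c = 5/9 + (4/4)/9 = 5/9 + (4*(1/4))/9 = 5/9 + (1/9)*1 = 5/9 + 1/9 = 2/3 ≈ 0.66667)
n(M) = 1/(2*M)
((-5 + 10)*n(c))*P = ((-5 + 10)*(1/(2*(2/3))))*(-4) = (5*((1/2)*(3/2)))*(-4) = (5*(3/4))*(-4) = (15/4)*(-4) = -15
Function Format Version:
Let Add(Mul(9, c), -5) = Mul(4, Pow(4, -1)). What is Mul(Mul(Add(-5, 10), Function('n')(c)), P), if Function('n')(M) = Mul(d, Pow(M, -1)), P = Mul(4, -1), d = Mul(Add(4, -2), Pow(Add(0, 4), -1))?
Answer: -15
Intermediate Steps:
d = Rational(1, 2) (d = Mul(2, Pow(4, -1)) = Mul(2, Rational(1, 4)) = Rational(1, 2) ≈ 0.50000)
P = -4
c = Rational(2, 3) (c = Add(Rational(5, 9), Mul(Rational(1, 9), Mul(4, Pow(4, -1)))) = Add(Rational(5, 9), Mul(Rational(1, 9), Mul(4, Rational(1, 4)))) = Add(Rational(5, 9), Mul(Rational(1, 9), 1)) = Add(Rational(5, 9), Rational(1, 9)) = Rational(2, 3) ≈ 0.66667)
Function('n')(M) = Mul(Rational(1, 2), Pow(M, -1))
Mul(Mul(Add(-5, 10), Function('n')(c)), P) = Mul(Mul(Add(-5, 10), Mul(Rational(1, 2), Pow(Rational(2, 3), -1))), -4) = Mul(Mul(5, Mul(Rational(1, 2), Rational(3, 2))), -4) = Mul(Mul(5, Rational(3, 4)), -4) = Mul(Rational(15, 4), -4) = -15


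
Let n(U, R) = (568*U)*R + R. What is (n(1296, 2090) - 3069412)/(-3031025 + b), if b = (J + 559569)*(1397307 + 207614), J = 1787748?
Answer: 767720099/1883627657966 ≈ 0.00040758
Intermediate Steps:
b = 3767258346957 (b = (1787748 + 559569)*(1397307 + 207614) = 2347317*1604921 = 3767258346957)
n(U, R) = R + 568*R*U (n(U, R) = 568*R*U + R = R + 568*R*U)
(n(1296, 2090) - 3069412)/(-3031025 + b) = (2090*(1 + 568*1296) - 3069412)/(-3031025 + 3767258346957) = (2090*(1 + 736128) - 3069412)/3767255315932 = (2090*736129 - 3069412)*(1/3767255315932) = (1538509610 - 3069412)*(1/3767255315932) = 1535440198*(1/3767255315932) = 767720099/1883627657966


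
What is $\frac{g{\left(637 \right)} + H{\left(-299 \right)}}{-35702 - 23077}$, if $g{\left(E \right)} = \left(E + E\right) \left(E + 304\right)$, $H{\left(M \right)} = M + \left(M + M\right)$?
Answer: $- \frac{1197937}{58779} \approx -20.38$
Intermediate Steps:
$H{\left(M \right)} = 3 M$ ($H{\left(M \right)} = M + 2 M = 3 M$)
$g{\left(E \right)} = 2 E \left(304 + E\right)$
$\frac{g{\left(637 \right)} + H{\left(-299 \right)}}{-35702 - 23077} = \frac{2 \cdot 637 \left(304 + 637\right) + 3 \left(-299\right)}{-35702 - 23077} = \frac{2 \cdot 637 \cdot 941 - 897}{-58779} = \left(1198834 - 897\right) \left(- \frac{1}{58779}\right) = 1197937 \left(- \frac{1}{58779}\right) = - \frac{1197937}{58779}$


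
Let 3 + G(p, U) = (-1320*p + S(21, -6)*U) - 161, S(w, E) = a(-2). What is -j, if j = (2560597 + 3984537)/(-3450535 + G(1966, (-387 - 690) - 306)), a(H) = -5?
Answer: 3272567/3019452 ≈ 1.0838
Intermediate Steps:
S(w, E) = -5
G(p, U) = -164 - 1320*p - 5*U (G(p, U) = -3 + ((-1320*p - 5*U) - 161) = -3 + (-161 - 1320*p - 5*U) = -164 - 1320*p - 5*U)
j = -3272567/3019452 (j = (2560597 + 3984537)/(-3450535 + (-164 - 1320*1966 - 5*((-387 - 690) - 306))) = 6545134/(-3450535 + (-164 - 2595120 - 5*(-1077 - 306))) = 6545134/(-3450535 + (-164 - 2595120 - 5*(-1383))) = 6545134/(-3450535 + (-164 - 2595120 + 6915)) = 6545134/(-3450535 - 2588369) = 6545134/(-6038904) = 6545134*(-1/6038904) = -3272567/3019452 ≈ -1.0838)
-j = -1*(-3272567/3019452) = 3272567/3019452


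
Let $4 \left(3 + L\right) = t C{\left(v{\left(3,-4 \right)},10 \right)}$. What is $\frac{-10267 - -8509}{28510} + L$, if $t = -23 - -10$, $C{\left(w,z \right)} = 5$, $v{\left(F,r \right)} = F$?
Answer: $- \frac{1101151}{57020} \approx -19.312$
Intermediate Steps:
$t = -13$ ($t = -23 + 10 = -13$)
$L = - \frac{77}{4}$ ($L = -3 + \frac{\left(-13\right) 5}{4} = -3 + \frac{1}{4} \left(-65\right) = -3 - \frac{65}{4} = - \frac{77}{4} \approx -19.25$)
$\frac{-10267 - -8509}{28510} + L = \frac{-10267 - -8509}{28510} - \frac{77}{4} = \left(-10267 + 8509\right) \frac{1}{28510} - \frac{77}{4} = \left(-1758\right) \frac{1}{28510} - \frac{77}{4} = - \frac{879}{14255} - \frac{77}{4} = - \frac{1101151}{57020}$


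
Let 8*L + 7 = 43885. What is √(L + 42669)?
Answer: √192615/2 ≈ 219.44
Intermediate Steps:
L = 21939/4 (L = -7/8 + (⅛)*43885 = -7/8 + 43885/8 = 21939/4 ≈ 5484.8)
√(L + 42669) = √(21939/4 + 42669) = √(192615/4) = √192615/2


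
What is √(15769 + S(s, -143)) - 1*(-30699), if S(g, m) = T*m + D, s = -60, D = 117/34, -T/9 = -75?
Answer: 30699 + I*√93349958/34 ≈ 30699.0 + 284.17*I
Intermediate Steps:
T = 675 (T = -9*(-75) = 675)
D = 117/34 (D = 117*(1/34) = 117/34 ≈ 3.4412)
S(g, m) = 117/34 + 675*m (S(g, m) = 675*m + 117/34 = 117/34 + 675*m)
√(15769 + S(s, -143)) - 1*(-30699) = √(15769 + (117/34 + 675*(-143))) - 1*(-30699) = √(15769 + (117/34 - 96525)) + 30699 = √(15769 - 3281733/34) + 30699 = √(-2745587/34) + 30699 = I*√93349958/34 + 30699 = 30699 + I*√93349958/34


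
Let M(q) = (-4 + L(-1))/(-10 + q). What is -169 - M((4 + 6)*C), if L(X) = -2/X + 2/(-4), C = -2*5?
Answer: -7437/44 ≈ -169.02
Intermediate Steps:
C = -10
L(X) = -1/2 - 2/X (L(X) = -2/X + 2*(-1/4) = -2/X - 1/2 = -1/2 - 2/X)
M(q) = -5/(2*(-10 + q)) (M(q) = (-4 + (1/2)*(-4 - 1*(-1))/(-1))/(-10 + q) = (-4 + (1/2)*(-1)*(-4 + 1))/(-10 + q) = (-4 + (1/2)*(-1)*(-3))/(-10 + q) = (-4 + 3/2)/(-10 + q) = -5/(2*(-10 + q)))
-169 - M((4 + 6)*C) = -169 - (-5)/(-20 + 2*((4 + 6)*(-10))) = -169 - (-5)/(-20 + 2*(10*(-10))) = -169 - (-5)/(-20 + 2*(-100)) = -169 - (-5)/(-20 - 200) = -169 - (-5)/(-220) = -169 - (-5)*(-1)/220 = -169 - 1*1/44 = -169 - 1/44 = -7437/44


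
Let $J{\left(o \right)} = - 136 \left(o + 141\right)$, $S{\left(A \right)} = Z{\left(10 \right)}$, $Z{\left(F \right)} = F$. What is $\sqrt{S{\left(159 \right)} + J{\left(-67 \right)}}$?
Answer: $i \sqrt{10054} \approx 100.27 i$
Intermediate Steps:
$S{\left(A \right)} = 10$
$J{\left(o \right)} = -19176 - 136 o$ ($J{\left(o \right)} = - 136 \left(141 + o\right) = -19176 - 136 o$)
$\sqrt{S{\left(159 \right)} + J{\left(-67 \right)}} = \sqrt{10 - 10064} = \sqrt{-10054} = i \sqrt{10054}$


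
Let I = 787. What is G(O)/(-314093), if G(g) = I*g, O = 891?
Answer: -701217/314093 ≈ -2.2325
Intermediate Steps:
G(g) = 787*g
G(O)/(-314093) = (787*891)/(-314093) = 701217*(-1/314093) = -701217/314093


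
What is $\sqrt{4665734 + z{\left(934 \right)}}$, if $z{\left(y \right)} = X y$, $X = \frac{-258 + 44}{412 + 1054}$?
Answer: $\frac{2 \sqrt{626693575143}}{733} \approx 2160.0$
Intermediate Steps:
$X = - \frac{107}{733}$ ($X = - \frac{214}{1466} = \left(-214\right) \frac{1}{1466} = - \frac{107}{733} \approx -0.14598$)
$z{\left(y \right)} = - \frac{107 y}{733}$
$\sqrt{4665734 + z{\left(934 \right)}} = \sqrt{4665734 - \frac{99938}{733}} = \sqrt{\frac{3419883084}{733}} = \frac{2 \sqrt{626693575143}}{733}$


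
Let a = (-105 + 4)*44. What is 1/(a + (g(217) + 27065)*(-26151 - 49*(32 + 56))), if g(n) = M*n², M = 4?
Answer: -1/6562374367 ≈ -1.5238e-10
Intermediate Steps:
a = -4444 (a = -101*44 = -4444)
g(n) = 4*n²
1/(a + (g(217) + 27065)*(-26151 - 49*(32 + 56))) = 1/(-4444 + (4*217² + 27065)*(-26151 - 49*(32 + 56))) = 1/(-4444 + (4*47089 + 27065)*(-26151 - 49*88)) = 1/(-4444 + (188356 + 27065)*(-26151 - 4312)) = 1/(-4444 + 215421*(-30463)) = 1/(-4444 - 6562369923) = 1/(-6562374367) = -1/6562374367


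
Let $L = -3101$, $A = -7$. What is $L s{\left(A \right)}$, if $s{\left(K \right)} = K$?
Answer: $21707$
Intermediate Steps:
$L s{\left(A \right)} = \left(-3101\right) \left(-7\right) = 21707$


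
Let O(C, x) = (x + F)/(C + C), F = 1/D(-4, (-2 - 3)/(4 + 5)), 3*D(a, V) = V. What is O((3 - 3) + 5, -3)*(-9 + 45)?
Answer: -756/25 ≈ -30.240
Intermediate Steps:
D(a, V) = V/3
F = -27/5 (F = 1/(((-2 - 3)/(4 + 5))/3) = 1/((-5/9)/3) = 1/((-5*⅑)/3) = 1/((⅓)*(-5/9)) = 1/(-5/27) = 1*(-27/5) = -27/5 ≈ -5.4000)
O(C, x) = (-27/5 + x)/(2*C) (O(C, x) = (x - 27/5)/(C + C) = (-27/5 + x)/((2*C)) = (-27/5 + x)*(1/(2*C)) = (-27/5 + x)/(2*C))
O((3 - 3) + 5, -3)*(-9 + 45) = ((-27 + 5*(-3))/(10*((3 - 3) + 5)))*(-9 + 45) = ((-27 - 15)/(10*(0 + 5)))*36 = ((⅒)*(-42)/5)*36 = ((⅒)*(⅕)*(-42))*36 = -21/25*36 = -756/25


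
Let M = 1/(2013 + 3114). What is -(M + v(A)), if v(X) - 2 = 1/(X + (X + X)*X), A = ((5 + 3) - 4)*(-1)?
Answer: -292267/143556 ≈ -2.0359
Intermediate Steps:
A = -4 (A = (8 - 4)*(-1) = 4*(-1) = -4)
v(X) = 2 + 1/(X + 2*X²) (v(X) = 2 + 1/(X + (X + X)*X) = 2 + 1/(X + (2*X)*X) = 2 + 1/(X + 2*X²))
M = 1/5127 ≈ 0.00019505
-(M + v(A)) = -(1/5127 + (1 + 2*(-4) + 4*(-4)²)/((-4)*(1 + 2*(-4)))) = -(1/5127 - (1 - 8 + 4*16)/(4*(1 - 8))) = -(1/5127 - ¼*(1 - 8 + 64)/(-7)) = -(1/5127 - ¼*(-⅐)*57) = -(1/5127 + 57/28) = -1*292267/143556 = -292267/143556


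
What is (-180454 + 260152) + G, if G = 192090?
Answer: 271788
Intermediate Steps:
(-180454 + 260152) + G = (-180454 + 260152) + 192090 = 79698 + 192090 = 271788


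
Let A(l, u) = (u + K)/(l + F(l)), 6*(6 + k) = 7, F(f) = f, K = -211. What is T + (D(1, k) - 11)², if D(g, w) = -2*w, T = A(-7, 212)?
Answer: 215/126 ≈ 1.7063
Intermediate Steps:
k = -29/6 (k = -6 + (⅙)*7 = -6 + 7/6 = -29/6 ≈ -4.8333)
A(l, u) = (-211 + u)/(2*l) (A(l, u) = (u - 211)/(l + l) = (-211 + u)/((2*l)) = (-211 + u)*(1/(2*l)) = (-211 + u)/(2*l))
T = -1/14 (T = (½)*(-211 + 212)/(-7) = (½)*(-⅐)*1 = -1/14 ≈ -0.071429)
T + (D(1, k) - 11)² = -1/14 + (-2*(-29/6) - 11)² = -1/14 + (29/3 - 11)² = -1/14 + (-4/3)² = -1/14 + 16/9 = 215/126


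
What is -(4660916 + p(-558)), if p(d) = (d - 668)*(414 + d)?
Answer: -4837460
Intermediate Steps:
p(d) = (-668 + d)*(414 + d)
-(4660916 + p(-558)) = -(4660916 + (-276552 + (-558)² - 254*(-558))) = -(4660916 + (-276552 + 311364 + 141732)) = -(4660916 + 176544) = -1*4837460 = -4837460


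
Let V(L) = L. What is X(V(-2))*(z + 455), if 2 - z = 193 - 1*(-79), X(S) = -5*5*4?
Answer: -18500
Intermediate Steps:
X(S) = -100 (X(S) = -25*4 = -100)
z = -270 (z = 2 - (193 - 1*(-79)) = 2 - (193 + 79) = 2 - 1*272 = 2 - 272 = -270)
X(V(-2))*(z + 455) = -100*(-270 + 455) = -100*185 = -18500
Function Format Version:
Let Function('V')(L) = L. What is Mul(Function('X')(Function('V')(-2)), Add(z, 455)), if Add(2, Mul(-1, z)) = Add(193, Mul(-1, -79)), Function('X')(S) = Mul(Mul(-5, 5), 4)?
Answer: -18500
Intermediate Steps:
Function('X')(S) = -100 (Function('X')(S) = Mul(-25, 4) = -100)
z = -270 (z = Add(2, Mul(-1, Add(193, Mul(-1, -79)))) = Add(2, Mul(-1, Add(193, 79))) = Add(2, Mul(-1, 272)) = Add(2, -272) = -270)
Mul(Function('X')(Function('V')(-2)), Add(z, 455)) = Mul(-100, Add(-270, 455)) = Mul(-100, 185) = -18500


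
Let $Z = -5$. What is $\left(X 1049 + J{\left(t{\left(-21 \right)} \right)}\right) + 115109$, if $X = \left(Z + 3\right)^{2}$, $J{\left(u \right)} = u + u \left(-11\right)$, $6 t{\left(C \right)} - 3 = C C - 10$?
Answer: $\frac{355745}{3} \approx 1.1858 \cdot 10^{5}$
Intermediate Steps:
$t{\left(C \right)} = - \frac{7}{6} + \frac{C^{2}}{6}$ ($t{\left(C \right)} = \frac{1}{2} + \frac{C C - 10}{6} = \frac{1}{2} + \frac{C^{2} - 10}{6} = \frac{1}{2} + \frac{-10 + C^{2}}{6} = \frac{1}{2} + \left(- \frac{5}{3} + \frac{C^{2}}{6}\right) = - \frac{7}{6} + \frac{C^{2}}{6}$)
$J{\left(u \right)} = - 10 u$ ($J{\left(u \right)} = u - 11 u = - 10 u$)
$X = 4$ ($X = \left(-5 + 3\right)^{2} = \left(-2\right)^{2} = 4$)
$\left(X 1049 + J{\left(t{\left(-21 \right)} \right)}\right) + 115109 = \left(4 \cdot 1049 - 10 \left(- \frac{7}{6} + \frac{\left(-21\right)^{2}}{6}\right)\right) + 115109 = \left(4196 - 10 \left(- \frac{7}{6} + \frac{1}{6} \cdot 441\right)\right) + 115109 = \left(4196 - 10 \left(- \frac{7}{6} + \frac{147}{2}\right)\right) + 115109 = \left(4196 - \frac{2170}{3}\right) + 115109 = \frac{10418}{3} + 115109 = \frac{355745}{3}$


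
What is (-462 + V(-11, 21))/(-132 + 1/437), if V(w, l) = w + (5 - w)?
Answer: 199709/57683 ≈ 3.4622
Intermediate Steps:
V(w, l) = 5
(-462 + V(-11, 21))/(-132 + 1/437) = (-462 + 5)/(-132 + 1/437) = -457/(-132 + 1/437) = -457/(-57683/437) = -457*(-437/57683) = 199709/57683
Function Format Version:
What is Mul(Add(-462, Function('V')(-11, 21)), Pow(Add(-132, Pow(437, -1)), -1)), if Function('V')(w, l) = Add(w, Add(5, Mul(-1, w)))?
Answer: Rational(199709, 57683) ≈ 3.4622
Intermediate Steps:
Function('V')(w, l) = 5
Mul(Add(-462, Function('V')(-11, 21)), Pow(Add(-132, Pow(437, -1)), -1)) = Mul(Add(-462, 5), Pow(Add(-132, Pow(437, -1)), -1)) = Mul(-457, Pow(Add(-132, Rational(1, 437)), -1)) = Mul(-457, Pow(Rational(-57683, 437), -1)) = Mul(-457, Rational(-437, 57683)) = Rational(199709, 57683)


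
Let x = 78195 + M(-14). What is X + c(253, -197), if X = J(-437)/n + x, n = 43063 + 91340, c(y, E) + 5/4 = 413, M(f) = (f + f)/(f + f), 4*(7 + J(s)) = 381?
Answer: 21130235023/268806 ≈ 78608.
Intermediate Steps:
J(s) = 353/4 (J(s) = -7 + (¼)*381 = -7 + 381/4 = 353/4)
M(f) = 1 (M(f) = (2*f)/((2*f)) = (2*f)*(1/(2*f)) = 1)
c(y, E) = 1647/4 (c(y, E) = -5/4 + 413 = 1647/4)
n = 134403
x = 78196 (x = 78195 + 1 = 78196)
X = 42039108305/537612 (X = (353/4)/134403 + 78196 = (353/4)*(1/134403) + 78196 = 353/537612 + 78196 = 42039108305/537612 ≈ 78196.)
X + c(253, -197) = 42039108305/537612 + 1647/4 = 21130235023/268806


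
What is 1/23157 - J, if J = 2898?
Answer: -67108985/23157 ≈ -2898.0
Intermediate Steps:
1/23157 - J = 1/23157 - 1*2898 = 1/23157 - 2898 = -67108985/23157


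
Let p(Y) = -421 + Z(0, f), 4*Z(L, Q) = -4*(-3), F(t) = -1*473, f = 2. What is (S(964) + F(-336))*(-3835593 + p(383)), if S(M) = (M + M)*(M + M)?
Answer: -14257344279821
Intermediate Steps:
F(t) = -473
Z(L, Q) = 3 (Z(L, Q) = (-4*(-3))/4 = (1/4)*12 = 3)
S(M) = 4*M**2 (S(M) = (2*M)*(2*M) = 4*M**2)
p(Y) = -418 (p(Y) = -421 + 3 = -418)
(S(964) + F(-336))*(-3835593 + p(383)) = (4*964**2 - 473)*(-3835593 - 418) = (4*929296 - 473)*(-3836011) = (3717184 - 473)*(-3836011) = 3716711*(-3836011) = -14257344279821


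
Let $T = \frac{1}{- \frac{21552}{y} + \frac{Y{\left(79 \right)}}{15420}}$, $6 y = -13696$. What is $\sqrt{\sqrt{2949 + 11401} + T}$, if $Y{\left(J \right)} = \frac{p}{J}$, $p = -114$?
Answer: $\frac{\sqrt{17823326084532580 + 841394238626832005 \sqrt{574}}}{410218049} \approx 10.95$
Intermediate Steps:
$y = - \frac{6848}{3}$ ($y = \frac{1}{6} \left(-13696\right) = - \frac{6848}{3} \approx -2282.7$)
$Y{\left(J \right)} = - \frac{114}{J}$
$T = \frac{43448420}{410218049}$ ($T = \frac{1}{- \frac{21552}{- \frac{6848}{3}} + \frac{\left(-114\right) \frac{1}{79}}{15420}} = \frac{1}{\left(-21552\right) \left(- \frac{3}{6848}\right) + \left(-114\right) \frac{1}{79} \cdot \frac{1}{15420}} = \frac{1}{\frac{4041}{428} - \frac{19}{203030}} = \frac{1}{\frac{410218049}{43448420}} = \frac{43448420}{410218049} \approx 0.10592$)
$\sqrt{\sqrt{2949 + 11401} + T} = \sqrt{\sqrt{2949 + 11401} + \frac{43448420}{410218049}} = \sqrt{\sqrt{14350} + \frac{43448420}{410218049}} = \sqrt{5 \sqrt{574} + \frac{43448420}{410218049}} = \sqrt{\frac{43448420}{410218049} + 5 \sqrt{574}}$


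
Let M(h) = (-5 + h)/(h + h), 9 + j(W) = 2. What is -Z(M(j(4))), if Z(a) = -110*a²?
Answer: 3960/49 ≈ 80.816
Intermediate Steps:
j(W) = -7 (j(W) = -9 + 2 = -7)
M(h) = (-5 + h)/(2*h) (M(h) = (-5 + h)/((2*h)) = (-5 + h)*(1/(2*h)) = (-5 + h)/(2*h))
-Z(M(j(4))) = -(-110)*((½)*(-5 - 7)/(-7))² = -(-110)*((½)*(-⅐)*(-12))² = -(-110)*(6/7)² = -(-110)*36/49 = -1*(-3960/49) = 3960/49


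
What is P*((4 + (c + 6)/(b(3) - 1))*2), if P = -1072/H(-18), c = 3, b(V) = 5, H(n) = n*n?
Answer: -3350/81 ≈ -41.358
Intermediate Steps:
H(n) = n**2
P = -268/81 (P = -1072/((-18)**2) = -1072/324 = -1072*1/324 = -268/81 ≈ -3.3086)
P*((4 + (c + 6)/(b(3) - 1))*2) = -268*(4 + (3 + 6)/(5 - 1))*2/81 = -268*(4 + 9/4)*2/81 = -1675*2/81 = -268/81*25/2 = -3350/81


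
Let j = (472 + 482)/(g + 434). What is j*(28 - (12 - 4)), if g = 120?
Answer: 9540/277 ≈ 34.440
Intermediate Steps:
j = 477/277 (j = (472 + 482)/(120 + 434) = 954/554 = 954*(1/554) = 477/277 ≈ 1.7220)
j*(28 - (12 - 4)) = 477*(28 - (12 - 4))/277 = 477*(28 - 1*8)/277 = 477*(28 - 8)/277 = (477/277)*20 = 9540/277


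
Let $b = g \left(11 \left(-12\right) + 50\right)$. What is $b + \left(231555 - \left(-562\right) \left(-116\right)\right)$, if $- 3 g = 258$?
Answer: $173415$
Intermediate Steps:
$g = -86$ ($g = \left(- \frac{1}{3}\right) 258 = -86$)
$b = 7052$ ($b = - 86 \left(11 \left(-12\right) + 50\right) = - 86 \left(-132 + 50\right) = \left(-86\right) \left(-82\right) = 7052$)
$b + \left(231555 - \left(-562\right) \left(-116\right)\right) = 7052 + \left(231555 - \left(-562\right) \left(-116\right)\right) = 7052 + \left(231555 - 65192\right) = 7052 + 166363 = 173415$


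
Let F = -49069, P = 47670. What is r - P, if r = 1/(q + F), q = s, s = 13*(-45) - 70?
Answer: -2370343081/49724 ≈ -47670.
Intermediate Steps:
s = -655 (s = -585 - 70 = -655)
q = -655
r = -1/49724 (r = 1/(-655 - 49069) = 1/(-49724) = -1/49724 ≈ -2.0111e-5)
r - P = -1/49724 - 1*47670 = -1/49724 - 47670 = -2370343081/49724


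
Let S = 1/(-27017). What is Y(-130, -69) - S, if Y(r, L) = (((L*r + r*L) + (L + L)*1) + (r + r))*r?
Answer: -61611187819/27017 ≈ -2.2805e+6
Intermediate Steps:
S = -1/27017 ≈ -3.7014e-5
Y(r, L) = r*(2*L + 2*r + 2*L*r) (Y(r, L) = (((L*r + L*r) + (2*L)*1) + 2*r)*r = ((2*L*r + 2*L) + 2*r)*r = ((2*L + 2*L*r) + 2*r)*r = (2*L + 2*r + 2*L*r)*r = r*(2*L + 2*r + 2*L*r))
Y(-130, -69) - S = 2*(-130)*(-69 - 130 - 69*(-130)) - 1*(-1/27017) = 2*(-130)*(-69 - 130 + 8970) + 1/27017 = 2*(-130)*8771 + 1/27017 = -2280460 + 1/27017 = -61611187819/27017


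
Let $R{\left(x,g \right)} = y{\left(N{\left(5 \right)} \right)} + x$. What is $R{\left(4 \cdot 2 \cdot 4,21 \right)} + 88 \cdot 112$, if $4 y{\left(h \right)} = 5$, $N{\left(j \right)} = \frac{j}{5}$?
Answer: $\frac{39557}{4} \approx 9889.3$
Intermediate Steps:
$N{\left(j \right)} = \frac{j}{5}$ ($N{\left(j \right)} = j \frac{1}{5} = \frac{j}{5}$)
$y{\left(h \right)} = \frac{5}{4}$ ($y{\left(h \right)} = \frac{1}{4} \cdot 5 = \frac{5}{4}$)
$R{\left(x,g \right)} = \frac{5}{4} + x$
$R{\left(4 \cdot 2 \cdot 4,21 \right)} + 88 \cdot 112 = \left(\frac{5}{4} + 4 \cdot 2 \cdot 4\right) + 88 \cdot 112 = \left(\frac{5}{4} + 8 \cdot 4\right) + 9856 = \left(\frac{5}{4} + 32\right) + 9856 = \frac{133}{4} + 9856 = \frac{39557}{4}$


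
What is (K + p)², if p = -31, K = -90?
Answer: 14641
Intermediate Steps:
(K + p)² = (-90 - 31)² = (-121)² = 14641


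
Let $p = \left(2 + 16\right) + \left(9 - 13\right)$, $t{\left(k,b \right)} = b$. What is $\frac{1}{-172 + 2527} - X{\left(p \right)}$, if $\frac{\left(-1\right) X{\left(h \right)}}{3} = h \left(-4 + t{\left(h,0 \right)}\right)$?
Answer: $- \frac{395639}{2355} \approx -168.0$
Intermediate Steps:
$p = 14$ ($p = 18 + \left(9 - 13\right) = 18 - 4 = 14$)
$X{\left(h \right)} = 12 h$ ($X{\left(h \right)} = - 3 h \left(-4 + 0\right) = - 3 h \left(-4\right) = - 3 \left(- 4 h\right) = 12 h$)
$\frac{1}{-172 + 2527} - X{\left(p \right)} = \frac{1}{-172 + 2527} - 12 \cdot 14 = \frac{1}{2355} - 168 = - \frac{395639}{2355}$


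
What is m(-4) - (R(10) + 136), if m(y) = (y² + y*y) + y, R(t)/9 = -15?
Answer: 27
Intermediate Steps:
R(t) = -135 (R(t) = 9*(-15) = -135)
m(y) = y + 2*y² (m(y) = (y² + y²) + y = 2*y² + y = y + 2*y²)
m(-4) - (R(10) + 136) = -4*(1 + 2*(-4)) - (-135 + 136) = -4*(1 - 8) - 1*1 = -4*(-7) - 1 = 28 - 1 = 27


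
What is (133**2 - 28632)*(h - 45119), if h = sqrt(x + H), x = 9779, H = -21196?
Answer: 493737217 - 76601*I*sqrt(233) ≈ 4.9374e+8 - 1.1693e+6*I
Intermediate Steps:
h = 7*I*sqrt(233) (h = sqrt(9779 - 21196) = sqrt(-11417) = 7*I*sqrt(233) ≈ 106.85*I)
(133**2 - 28632)*(h - 45119) = (133**2 - 28632)*(7*I*sqrt(233) - 45119) = (17689 - 28632)*(-45119 + 7*I*sqrt(233)) = -10943*(-45119 + 7*I*sqrt(233)) = 493737217 - 76601*I*sqrt(233)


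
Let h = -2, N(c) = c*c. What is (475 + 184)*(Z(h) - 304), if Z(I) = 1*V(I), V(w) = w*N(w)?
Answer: -205608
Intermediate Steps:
N(c) = c**2
V(w) = w**3 (V(w) = w*w**2 = w**3)
Z(I) = I**3 (Z(I) = 1*I**3 = I**3)
(475 + 184)*(Z(h) - 304) = (475 + 184)*((-2)**3 - 304) = 659*(-8 - 304) = 659*(-312) = -205608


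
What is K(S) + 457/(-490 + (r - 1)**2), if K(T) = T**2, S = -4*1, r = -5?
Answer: 6807/454 ≈ 14.993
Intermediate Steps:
S = -4
K(S) + 457/(-490 + (r - 1)**2) = (-4)**2 + 457/(-490 + (-5 - 1)**2) = 16 + 457/(-490 + (-6)**2) = 16 + 457/(-490 + 36) = 16 + 457/(-454) = 16 + 457*(-1/454) = 16 - 457/454 = 6807/454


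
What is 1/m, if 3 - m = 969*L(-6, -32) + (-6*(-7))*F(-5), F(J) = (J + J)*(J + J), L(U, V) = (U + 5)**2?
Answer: -1/5166 ≈ -0.00019357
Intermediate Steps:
L(U, V) = (5 + U)**2
F(J) = 4*J**2 (F(J) = (2*J)*(2*J) = 4*J**2)
m = -5166 (m = 3 - (969*(5 - 6)**2 + (-6*(-7))*(4*(-5)**2)) = 3 - (969*(-1)**2 + 42*(4*25)) = 3 - (969*1 + 42*100) = 3 - (969 + 4200) = 3 - 1*5169 = 3 - 5169 = -5166)
1/m = 1/(-5166) = -1/5166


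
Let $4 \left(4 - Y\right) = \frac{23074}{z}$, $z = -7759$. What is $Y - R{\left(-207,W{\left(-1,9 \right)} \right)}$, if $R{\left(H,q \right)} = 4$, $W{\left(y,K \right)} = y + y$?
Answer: $\frac{11537}{15518} \approx 0.74346$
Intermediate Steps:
$W{\left(y,K \right)} = 2 y$
$Y = \frac{73609}{15518}$ ($Y = 4 - \frac{23074 \frac{1}{-7759}}{4} = 4 - \frac{23074 \left(- \frac{1}{7759}\right)}{4} = 4 - - \frac{11537}{15518} = 4 + \frac{11537}{15518} = \frac{73609}{15518} \approx 4.7435$)
$Y - R{\left(-207,W{\left(-1,9 \right)} \right)} = \frac{73609}{15518} - 4 = \frac{11537}{15518}$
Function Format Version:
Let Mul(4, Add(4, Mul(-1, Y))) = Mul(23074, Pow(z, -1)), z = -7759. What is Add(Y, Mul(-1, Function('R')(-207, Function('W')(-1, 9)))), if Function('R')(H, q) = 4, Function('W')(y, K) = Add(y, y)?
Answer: Rational(11537, 15518) ≈ 0.74346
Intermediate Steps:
Function('W')(y, K) = Mul(2, y)
Y = Rational(73609, 15518) (Y = Add(4, Mul(Rational(-1, 4), Mul(23074, Pow(-7759, -1)))) = Add(4, Mul(Rational(-1, 4), Mul(23074, Rational(-1, 7759)))) = Add(4, Mul(Rational(-1, 4), Rational(-23074, 7759))) = Add(4, Rational(11537, 15518)) = Rational(73609, 15518) ≈ 4.7435)
Add(Y, Mul(-1, Function('R')(-207, Function('W')(-1, 9)))) = Add(Rational(73609, 15518), Mul(-1, 4)) = Add(Rational(73609, 15518), -4) = Rational(11537, 15518)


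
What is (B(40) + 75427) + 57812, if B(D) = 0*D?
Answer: 133239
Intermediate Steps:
B(D) = 0
(B(40) + 75427) + 57812 = (0 + 75427) + 57812 = 75427 + 57812 = 133239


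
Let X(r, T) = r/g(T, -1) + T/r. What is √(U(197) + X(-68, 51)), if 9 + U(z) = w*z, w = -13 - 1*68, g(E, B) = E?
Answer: I*√574851/6 ≈ 126.36*I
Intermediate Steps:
w = -81 (w = -13 - 68 = -81)
X(r, T) = T/r + r/T (X(r, T) = r/T + T/r = T/r + r/T)
U(z) = -9 - 81*z
√(U(197) + X(-68, 51)) = √((-9 - 81*197) + (51/(-68) - 68/51)) = √((-9 - 15957) + (51*(-1/68) - 68*1/51)) = √(-15966 + (-¾ - 4/3)) = √(-15966 - 25/12) = √(-191617/12) = I*√574851/6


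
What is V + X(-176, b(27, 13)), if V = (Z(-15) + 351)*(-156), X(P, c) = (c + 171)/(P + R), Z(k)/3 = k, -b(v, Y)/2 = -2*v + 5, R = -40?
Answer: -10311245/216 ≈ -47737.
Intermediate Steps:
b(v, Y) = -10 + 4*v (b(v, Y) = -2*(-2*v + 5) = -2*(5 - 2*v) = -10 + 4*v)
Z(k) = 3*k
X(P, c) = (171 + c)/(-40 + P) (X(P, c) = (c + 171)/(P - 40) = (171 + c)/(-40 + P))
V = -47736 (V = (3*(-15) + 351)*(-156) = (-45 + 351)*(-156) = 306*(-156) = -47736)
V + X(-176, b(27, 13)) = -47736 + (171 + (-10 + 4*27))/(-40 - 176) = -47736 + (171 + (-10 + 108))/(-216) = -47736 - (171 + 98)/216 = -47736 - 1/216*269 = -47736 - 269/216 = -10311245/216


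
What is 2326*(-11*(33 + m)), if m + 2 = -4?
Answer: -690822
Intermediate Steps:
m = -6 (m = -2 - 4 = -6)
2326*(-11*(33 + m)) = 2326*(-11*(33 - 6)) = 2326*(-11*27) = 2326*(-297) = -690822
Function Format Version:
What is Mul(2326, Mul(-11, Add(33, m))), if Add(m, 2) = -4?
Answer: -690822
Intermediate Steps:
m = -6 (m = Add(-2, -4) = -6)
Mul(2326, Mul(-11, Add(33, m))) = Mul(2326, Mul(-11, Add(33, -6))) = Mul(2326, Mul(-11, 27)) = Mul(2326, -297) = -690822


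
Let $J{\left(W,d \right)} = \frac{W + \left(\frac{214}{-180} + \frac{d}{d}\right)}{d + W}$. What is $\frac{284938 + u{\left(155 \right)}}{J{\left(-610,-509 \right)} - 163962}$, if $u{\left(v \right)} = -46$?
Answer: $- \frac{28691473320}{16512558103} \approx -1.7376$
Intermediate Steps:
$J{\left(W,d \right)} = \frac{- \frac{17}{90} + W}{W + d}$ ($J{\left(W,d \right)} = \frac{W + \left(214 \left(- \frac{1}{180}\right) + 1\right)}{W + d} = \frac{W + \left(- \frac{107}{90} + 1\right)}{W + d} = \frac{W - \frac{17}{90}}{W + d} = \frac{- \frac{17}{90} + W}{W + d}$)
$\frac{284938 + u{\left(155 \right)}}{J{\left(-610,-509 \right)} - 163962} = \frac{284938 - 46}{\frac{- \frac{17}{90} - 610}{-610 - 509} - 163962} = \frac{284892}{\frac{1}{-1119} \left(- \frac{54917}{90}\right) - 163962} = \frac{284892}{\left(- \frac{1}{1119}\right) \left(- \frac{54917}{90}\right) - 163962} = \frac{284892}{\frac{54917}{100710} - 163962} = \frac{284892}{- \frac{16512558103}{100710}} = 284892 \left(- \frac{100710}{16512558103}\right) = - \frac{28691473320}{16512558103}$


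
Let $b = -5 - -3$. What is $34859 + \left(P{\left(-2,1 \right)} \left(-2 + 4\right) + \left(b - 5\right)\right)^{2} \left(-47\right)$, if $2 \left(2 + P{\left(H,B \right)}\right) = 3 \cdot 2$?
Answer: $33684$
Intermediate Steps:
$P{\left(H,B \right)} = 1$ ($P{\left(H,B \right)} = -2 + \frac{3 \cdot 2}{2} = -2 + \frac{1}{2} \cdot 6 = -2 + 3 = 1$)
$b = -2$ ($b = -5 + 3 = -2$)
$34859 + \left(P{\left(-2,1 \right)} \left(-2 + 4\right) + \left(b - 5\right)\right)^{2} \left(-47\right) = 34859 + \left(1 \left(-2 + 4\right) - 7\right)^{2} \left(-47\right) = 34859 + \left(1 \cdot 2 - 7\right)^{2} \left(-47\right) = 34859 + \left(2 - 7\right)^{2} \left(-47\right) = 34859 + \left(-5\right)^{2} \left(-47\right) = 34859 + 25 \left(-47\right) = 34859 - 1175 = 33684$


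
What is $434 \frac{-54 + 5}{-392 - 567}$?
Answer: $\frac{3038}{137} \approx 22.175$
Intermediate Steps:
$434 \frac{-54 + 5}{-392 - 567} = 434 \left(- \frac{49}{-959}\right) = 434 \left(\left(-49\right) \left(- \frac{1}{959}\right)\right) = 434 \cdot \frac{7}{137} = \frac{3038}{137}$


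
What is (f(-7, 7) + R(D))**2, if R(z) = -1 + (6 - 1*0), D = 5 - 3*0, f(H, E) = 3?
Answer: 64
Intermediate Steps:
D = 5 (D = 5 + 0 = 5)
R(z) = 5 (R(z) = -1 + (6 + 0) = -1 + 6 = 5)
(f(-7, 7) + R(D))**2 = (3 + 5)**2 = 8**2 = 64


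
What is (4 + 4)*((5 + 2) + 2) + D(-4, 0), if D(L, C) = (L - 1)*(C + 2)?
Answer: 62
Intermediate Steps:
D(L, C) = (-1 + L)*(2 + C)
(4 + 4)*((5 + 2) + 2) + D(-4, 0) = (4 + 4)*((5 + 2) + 2) + (-2 - 1*0 + 2*(-4) + 0*(-4)) = 8*(7 + 2) + (-2 + 0 - 8 + 0) = 8*9 - 10 = 72 - 10 = 62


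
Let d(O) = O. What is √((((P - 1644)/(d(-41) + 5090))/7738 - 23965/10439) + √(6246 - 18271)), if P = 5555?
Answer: √(-65797892784101478 + 143311945486444020*I*√481)/169299702 ≈ 7.3276 + 7.4826*I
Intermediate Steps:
√((((P - 1644)/(d(-41) + 5090))/7738 - 23965/10439) + √(6246 - 18271)) = √((((5555 - 1644)/(-41 + 5090))/7738 - 23965/10439) + √(6246 - 18271)) = √(((3911/5049)*(1/7738) - 23965*1/10439) + √(-12025)) = √(((3911*(1/5049))*(1/7738) - 23965/10439) + 5*I*√481) = √(((3911/5049)*(1/7738) - 23965/10439) + 5*I*√481) = √((3911/39069162 - 23965/10439) + 5*I*√481) = √(-1165942267/507899106 + 5*I*√481)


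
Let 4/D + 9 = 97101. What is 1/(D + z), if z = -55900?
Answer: -24273/1356860699 ≈ -1.7889e-5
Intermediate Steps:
D = 1/24273 (D = 4/(-9 + 97101) = 4/97092 = 4*(1/97092) = 1/24273 ≈ 4.1198e-5)
1/(D + z) = 1/(1/24273 - 55900) = 1/(-1356860699/24273) = -24273/1356860699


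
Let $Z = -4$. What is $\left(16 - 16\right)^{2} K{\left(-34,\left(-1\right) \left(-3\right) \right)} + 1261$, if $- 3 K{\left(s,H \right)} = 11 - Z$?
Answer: $1261$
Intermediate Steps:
$K{\left(s,H \right)} = -5$ ($K{\left(s,H \right)} = - \frac{11 - -4}{3} = - \frac{11 + 4}{3} = \left(- \frac{1}{3}\right) 15 = -5$)
$\left(16 - 16\right)^{2} K{\left(-34,\left(-1\right) \left(-3\right) \right)} + 1261 = \left(16 - 16\right)^{2} \left(-5\right) + 1261 = 0^{2} \left(-5\right) + 1261 = 0 \left(-5\right) + 1261 = 0 + 1261 = 1261$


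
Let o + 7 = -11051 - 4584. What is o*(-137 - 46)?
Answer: 2862486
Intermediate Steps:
o = -15642 (o = -7 + (-11051 - 4584) = -7 - 15635 = -15642)
o*(-137 - 46) = -15642*(-137 - 46) = -15642*(-183) = 2862486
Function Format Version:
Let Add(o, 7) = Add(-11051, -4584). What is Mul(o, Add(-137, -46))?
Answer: 2862486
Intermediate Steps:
o = -15642 (o = Add(-7, Add(-11051, -4584)) = Add(-7, -15635) = -15642)
Mul(o, Add(-137, -46)) = Mul(-15642, Add(-137, -46)) = Mul(-15642, -183) = 2862486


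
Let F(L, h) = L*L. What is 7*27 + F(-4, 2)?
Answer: 205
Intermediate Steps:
F(L, h) = L²
7*27 + F(-4, 2) = 7*27 + (-4)² = 189 + 16 = 205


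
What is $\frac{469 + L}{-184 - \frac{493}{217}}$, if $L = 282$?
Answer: $- \frac{162967}{40421} \approx -4.0317$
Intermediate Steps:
$\frac{469 + L}{-184 - \frac{493}{217}} = \frac{469 + 282}{-184 - \frac{493}{217}} = \frac{751}{-184 - \frac{493}{217}} = \frac{751}{- \frac{40421}{217}} = 751 \left(- \frac{217}{40421}\right) = - \frac{162967}{40421}$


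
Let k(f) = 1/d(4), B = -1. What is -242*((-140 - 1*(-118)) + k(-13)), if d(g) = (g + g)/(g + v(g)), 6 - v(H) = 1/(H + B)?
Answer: 60379/12 ≈ 5031.6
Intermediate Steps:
v(H) = 6 - 1/(-1 + H) (v(H) = 6 - 1/(H - 1) = 6 - 1/(-1 + H))
d(g) = 2*g/(g + (-7 + 6*g)/(-1 + g)) (d(g) = (g + g)/(g + (-7 + 6*g)/(-1 + g)) = (2*g)/(g + (-7 + 6*g)/(-1 + g)) = 2*g/(g + (-7 + 6*g)/(-1 + g)))
k(f) = 29/24 (k(f) = 1/(2*4*(-1 + 4)/(-7 + 4² + 5*4)) = 1/(2*4*3/(-7 + 16 + 20)) = 1/(2*4*3/29) = 1/(2*4*(1/29)*3) = 1/(24/29) = 29/24)
-242*((-140 - 1*(-118)) + k(-13)) = -242*((-140 - 1*(-118)) + 29/24) = -242*((-140 + 118) + 29/24) = -242*(-22 + 29/24) = -242*(-499/24) = 60379/12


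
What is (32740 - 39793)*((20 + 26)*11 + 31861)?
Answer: -228284451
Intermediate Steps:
(32740 - 39793)*((20 + 26)*11 + 31861) = -7053*(46*11 + 31861) = -7053*(506 + 31861) = -7053*32367 = -228284451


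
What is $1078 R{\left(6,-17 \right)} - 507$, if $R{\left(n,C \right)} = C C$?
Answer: $311035$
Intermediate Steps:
$R{\left(n,C \right)} = C^{2}$
$1078 R{\left(6,-17 \right)} - 507 = 1078 \left(-17\right)^{2} - 507 = 1078 \cdot 289 - 507 = 311542 - 507 = 311035$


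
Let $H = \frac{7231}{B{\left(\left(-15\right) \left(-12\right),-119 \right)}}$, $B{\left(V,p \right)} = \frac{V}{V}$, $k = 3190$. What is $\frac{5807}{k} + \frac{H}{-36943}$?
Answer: $\frac{191461111}{117848170} \approx 1.6246$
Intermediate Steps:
$B{\left(V,p \right)} = 1$
$H = 7231$ ($H = \frac{7231}{1} = 7231 \cdot 1 = 7231$)
$\frac{5807}{k} + \frac{H}{-36943} = \frac{5807}{3190} + \frac{7231}{-36943} = 5807 \cdot \frac{1}{3190} + 7231 \left(- \frac{1}{36943}\right) = \frac{5807}{3190} - \frac{7231}{36943} = \frac{191461111}{117848170}$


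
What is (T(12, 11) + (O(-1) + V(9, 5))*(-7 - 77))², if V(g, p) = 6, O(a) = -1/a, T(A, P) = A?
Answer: 331776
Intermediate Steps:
(T(12, 11) + (O(-1) + V(9, 5))*(-7 - 77))² = (12 + (-1/(-1) + 6)*(-7 - 77))² = (12 + (-1*(-1) + 6)*(-84))² = (12 + (1 + 6)*(-84))² = (12 + 7*(-84))² = (12 - 588)² = (-576)² = 331776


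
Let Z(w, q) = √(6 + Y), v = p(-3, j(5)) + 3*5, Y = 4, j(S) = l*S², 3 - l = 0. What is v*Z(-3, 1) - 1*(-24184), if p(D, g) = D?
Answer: 24184 + 12*√10 ≈ 24222.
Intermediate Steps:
l = 3 (l = 3 - 1*0 = 3 + 0 = 3)
j(S) = 3*S²
v = 12 (v = -3 + 3*5 = -3 + 15 = 12)
Z(w, q) = √10 (Z(w, q) = √(6 + 4) = √10)
v*Z(-3, 1) - 1*(-24184) = 12*√10 - 1*(-24184) = 12*√10 + 24184 = 24184 + 12*√10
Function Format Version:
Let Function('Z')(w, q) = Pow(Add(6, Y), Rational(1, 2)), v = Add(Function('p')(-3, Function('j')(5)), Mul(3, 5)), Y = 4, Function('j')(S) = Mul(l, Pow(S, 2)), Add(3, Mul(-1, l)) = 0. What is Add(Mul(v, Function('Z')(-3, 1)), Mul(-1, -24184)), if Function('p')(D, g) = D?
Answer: Add(24184, Mul(12, Pow(10, Rational(1, 2)))) ≈ 24222.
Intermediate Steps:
l = 3 (l = Add(3, Mul(-1, 0)) = Add(3, 0) = 3)
Function('j')(S) = Mul(3, Pow(S, 2))
v = 12 (v = Add(-3, Mul(3, 5)) = Add(-3, 15) = 12)
Function('Z')(w, q) = Pow(10, Rational(1, 2)) (Function('Z')(w, q) = Pow(Add(6, 4), Rational(1, 2)) = Pow(10, Rational(1, 2)))
Add(Mul(v, Function('Z')(-3, 1)), Mul(-1, -24184)) = Add(Mul(12, Pow(10, Rational(1, 2))), Mul(-1, -24184)) = Add(Mul(12, Pow(10, Rational(1, 2))), 24184) = Add(24184, Mul(12, Pow(10, Rational(1, 2))))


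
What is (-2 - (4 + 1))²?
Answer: 49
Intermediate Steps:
(-2 - (4 + 1))² = (-2 - 1*5)² = (-2 - 5)² = (-7)² = 49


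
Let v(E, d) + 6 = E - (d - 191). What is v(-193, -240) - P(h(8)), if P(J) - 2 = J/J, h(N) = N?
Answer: 229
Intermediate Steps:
P(J) = 3 (P(J) = 2 + J/J = 2 + 1 = 3)
v(E, d) = 185 + E - d (v(E, d) = -6 + (E - (d - 191)) = -6 + (E - (-191 + d)) = -6 + (E + (191 - d)) = -6 + (191 + E - d) = 185 + E - d)
v(-193, -240) - P(h(8)) = (185 - 193 - 1*(-240)) - 1*3 = (185 - 193 + 240) - 3 = 232 - 3 = 229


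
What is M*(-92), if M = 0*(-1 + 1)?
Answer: 0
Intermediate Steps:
M = 0 (M = 0*0 = 0)
M*(-92) = 0*(-92) = 0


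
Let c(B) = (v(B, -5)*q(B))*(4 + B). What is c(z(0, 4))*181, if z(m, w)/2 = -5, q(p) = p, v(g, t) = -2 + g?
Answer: -130320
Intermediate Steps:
z(m, w) = -10 (z(m, w) = 2*(-5) = -10)
c(B) = B*(-2 + B)*(4 + B) (c(B) = ((-2 + B)*B)*(4 + B) = (B*(-2 + B))*(4 + B) = B*(-2 + B)*(4 + B))
c(z(0, 4))*181 = -10*(-2 - 10)*(4 - 10)*181 = -10*(-12)*(-6)*181 = -720*181 = -130320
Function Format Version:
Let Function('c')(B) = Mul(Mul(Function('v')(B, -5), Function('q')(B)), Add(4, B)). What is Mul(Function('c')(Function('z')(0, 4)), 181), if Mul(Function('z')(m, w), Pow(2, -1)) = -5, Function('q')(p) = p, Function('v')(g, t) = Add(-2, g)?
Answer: -130320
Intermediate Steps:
Function('z')(m, w) = -10 (Function('z')(m, w) = Mul(2, -5) = -10)
Function('c')(B) = Mul(B, Add(-2, B), Add(4, B)) (Function('c')(B) = Mul(Mul(Add(-2, B), B), Add(4, B)) = Mul(Mul(B, Add(-2, B)), Add(4, B)) = Mul(B, Add(-2, B), Add(4, B)))
Mul(Function('c')(Function('z')(0, 4)), 181) = Mul(Mul(-10, Add(-2, -10), Add(4, -10)), 181) = Mul(Mul(-10, -12, -6), 181) = Mul(-720, 181) = -130320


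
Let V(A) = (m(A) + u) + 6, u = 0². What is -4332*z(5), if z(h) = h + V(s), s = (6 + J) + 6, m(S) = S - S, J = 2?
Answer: -47652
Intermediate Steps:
u = 0
m(S) = 0
s = 14 (s = (6 + 2) + 6 = 8 + 6 = 14)
V(A) = 6 (V(A) = (0 + 0) + 6 = 0 + 6 = 6)
z(h) = 6 + h (z(h) = h + 6 = 6 + h)
-4332*z(5) = -4332*(6 + 5) = -4332*11 = -47652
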